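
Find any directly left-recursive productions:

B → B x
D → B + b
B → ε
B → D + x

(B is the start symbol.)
Direct left recursion occurs when N → N α for some non-terminal N (the right-hand side begins with the left-hand side itself).

B → B x: LEFT RECURSIVE (starts with B)
D → B + b: starts with B
B → ε: starts with ε
B → D + x: starts with D

The grammar has direct left recursion on: B.

Answer: Yes, B is left-recursive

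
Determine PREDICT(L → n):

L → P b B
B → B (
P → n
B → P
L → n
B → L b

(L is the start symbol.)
PREDICT(L → n) = (FIRST(RHS) \ {ε}) ∪ (FOLLOW(L) if ε ∈ FIRST(RHS), i.e. RHS ⇒* ε)
FIRST(n) = { 'n' }
ε ∉ FIRST(n), so FOLLOW(L) is not added.
PREDICT(L → n) = { 'n' }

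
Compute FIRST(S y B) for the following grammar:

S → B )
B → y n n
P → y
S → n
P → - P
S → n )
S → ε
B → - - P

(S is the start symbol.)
{ '-', 'n', 'y' }

FIRST sets of the non-terminals involved (from the grammar, by fixed-point iteration):
  FIRST(S) = { '-', 'n', 'y', ε }

To compute FIRST(S y B), process the symbols left to right:
Symbol S is a non-terminal. Add FIRST(S) \ {ε} = { '-', 'n', 'y' }
S is nullable (ε ∈ FIRST(S)), continue to the next symbol.
Symbol y is a terminal. Add 'y' and stop.
FIRST(S y B) = { '-', 'n', 'y' }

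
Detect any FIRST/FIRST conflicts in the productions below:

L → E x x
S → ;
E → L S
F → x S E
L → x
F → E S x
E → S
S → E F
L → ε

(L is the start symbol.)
A FIRST/FIRST conflict occurs when two productions N → α and N → β for the same non-terminal have FIRST(α) ∩ FIRST(β) ≠ ∅ (with ε ∈ FIRST of a nullable right-hand side, so two nullable alternatives also conflict).

FIRST sets of the non-terminals at (or reachable through a nullable prefix from) the front of some alternative:
  FIRST(E) = { ';', 'x' }
  FIRST(L) = { ';', 'x', ε }
  FIRST(S) = { ';', 'x' }

Productions for L:
  L → E x x: FIRST = { ';', 'x' }
  L → x: FIRST = { 'x' }
  L → ε: FIRST = { ε }
Productions for S:
  S → ;: FIRST = { ';' }
  S → E F: FIRST = { ';', 'x' }
Productions for E:
  E → L S: FIRST = { ';', 'x' }
  E → S: FIRST = { ';', 'x' }
Productions for F:
  F → x S E: FIRST = { 'x' }
  F → E S x: FIRST = { ';', 'x' }

Conflict for L: L → E x x and L → x
  Overlap: { 'x' }
Conflict for S: S → ; and S → E F
  Overlap: { ';' }
Conflict for E: E → L S and E → S
  Overlap: { ';', 'x' }
Conflict for F: F → x S E and F → E S x
  Overlap: { 'x' }

Answer: Yes. L → E x x / L → x on { 'x' }; S → ';' / S → E F on { ';' }; E → L S / E → S on { ';', 'x' }; F → x S E / F → E S x on { 'x' }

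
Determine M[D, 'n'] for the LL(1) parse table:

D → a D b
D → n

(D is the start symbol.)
To find M[D, 'n'], we find productions for D where 'n' is in the predict set (PREDICT(N → α) = (FIRST(α) \ {ε}) ∪ (FOLLOW(N) if α ⇒* ε)).

D → a D b: PREDICT = { 'a' }
D → n: PREDICT = { 'n' }
  'n' is in predict set, so this production goes in M[D, 'n']

M[D, 'n'] = D → n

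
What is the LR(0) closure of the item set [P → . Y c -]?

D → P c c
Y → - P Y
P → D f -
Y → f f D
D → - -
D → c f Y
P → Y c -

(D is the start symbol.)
{ [P → . Y c -], [Y → . - P Y], [Y → . f f D] }

To compute CLOSURE, for each item [A → α.Bβ] where B is a non-terminal, add [B → .γ] for all productions B → γ; repeat for the newly added items until nothing changes.

Start with: [P → . Y c -]
  [P → . Y c -] has the dot before Y: add [Y → . - P Y], [Y → . f f D]
No further items can be added.

CLOSURE = { [P → . Y c -], [Y → . - P Y], [Y → . f f D] }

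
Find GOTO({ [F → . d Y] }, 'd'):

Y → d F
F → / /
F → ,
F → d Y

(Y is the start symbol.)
{ [F → d . Y], [Y → . d F] }

GOTO(I, 'd') = CLOSURE({ [A → αX.β] : [A → α.Xβ] ∈ I, X = 'd' })

Items with dot before 'd', with the dot advanced:
  [F → . d Y] → [F → d . Y]
Closure of the advanced items:
  [F → d . Y] has the dot before Y: add [Y → . d F]

GOTO = { [F → d . Y], [Y → . d F] }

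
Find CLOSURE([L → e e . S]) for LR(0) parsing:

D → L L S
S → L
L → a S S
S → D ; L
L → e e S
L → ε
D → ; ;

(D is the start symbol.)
To compute CLOSURE, for each item [A → α.Bβ] where B is a non-terminal, add [B → .γ] for all productions B → γ; repeat for the newly added items until nothing changes.

Start with: [L → e e . S]
  [L → e e . S] has the dot before S: add [S → . L], [S → . D ; L]
  [S → . L] has the dot before L: add [L → . a S S], [L → . e e S], [L → .]
  [S → . D ; L] has the dot before D: add [D → . L L S], [D → . ; ;]
No further items can be added.

CLOSURE = { [D → . ; ;], [D → . L L S], [L → . a S S], [L → . e e S], [L → .], [L → e e . S], [S → . D ; L], [S → . L] }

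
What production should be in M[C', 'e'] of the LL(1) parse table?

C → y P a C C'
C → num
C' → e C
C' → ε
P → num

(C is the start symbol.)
To find M[C', 'e'], we find productions for C' where 'e' is in the predict set (PREDICT(N → α) = (FIRST(α) \ {ε}) ∪ (FOLLOW(N) if α ⇒* ε)).

Relevant sets:
  FOLLOW(C') = { $, 'e' }

C' → e C: PREDICT = { 'e' }
  'e' is in predict set, so this production goes in M[C', 'e']
C' → ε: PREDICT = { $, 'e' }
  'e' is in predict set, so this production goes in M[C', 'e']

M[C', 'e'] = C' → e C, C' → ε  (a multiply-defined cell — the grammar is not LL(1))

Answer: C' → e C, C' → ε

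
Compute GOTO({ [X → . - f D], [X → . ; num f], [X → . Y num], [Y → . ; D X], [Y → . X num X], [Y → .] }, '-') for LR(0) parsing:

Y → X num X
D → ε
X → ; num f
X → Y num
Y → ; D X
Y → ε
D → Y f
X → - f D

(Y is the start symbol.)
{ [X → - . f D] }

GOTO(I, '-') = CLOSURE({ [A → αX.β] : [A → α.Xβ] ∈ I, X = '-' })

Items with dot before '-', with the dot advanced:
  [X → . - f D] → [X → - . f D]
Closure adds nothing (no advanced item has the dot before a non-terminal).

GOTO = { [X → - . f D] }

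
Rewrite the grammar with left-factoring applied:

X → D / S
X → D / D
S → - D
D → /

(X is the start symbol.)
X → D / X'
X' → S
X' → D
S → - D
D → /

Left-factoring transforms A → αβ₁ | αβ₂ into A → αA' and A' → β₁ | β₂
(α is the longest common prefix among the alternatives). Repeat until
no nonterminal has two alternatives with a common prefix.

Round 1: X has alternatives sharing prefix 'D /'. Introduce X': X → D / X'
  Add: X' → S
  Add: X' → D

No remaining common prefixes — done.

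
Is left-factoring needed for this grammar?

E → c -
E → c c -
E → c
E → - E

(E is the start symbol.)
Yes, E has productions with common prefix 'c'

Left-factoring is needed when two productions for the same non-terminal
share a common prefix on the right-hand side.

Productions for E:
  E → c -
  E → c c -
  E → c
  E → - E

Found common prefix 'c' in productions for E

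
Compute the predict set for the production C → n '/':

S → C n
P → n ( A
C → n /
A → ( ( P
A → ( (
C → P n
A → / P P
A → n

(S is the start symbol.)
{ 'n' }

PREDICT(C → n '/') = (FIRST(RHS) \ {ε}) ∪ (FOLLOW(C) if ε ∈ FIRST(RHS), i.e. RHS ⇒* ε)
FIRST(n '/') = { 'n' }
ε ∉ FIRST(n '/'), so FOLLOW(C) is not added.
PREDICT(C → n '/') = { 'n' }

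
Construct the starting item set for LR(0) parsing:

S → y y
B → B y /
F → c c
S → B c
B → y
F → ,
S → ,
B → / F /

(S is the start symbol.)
{ [B → . / F /], [B → . B y /], [B → . y], [S → . ,], [S → . B c], [S → . y y], [S' → . S] }

First, augment the grammar with S' → S
I₀ = CLOSURE({ [S' → . S] }):
  [S' → . S] has the dot before S: add [S → . y y], [S → . B c], [S → . ,]
  [S → . B c] has the dot before B: add [B → . B y /], [B → . y], [B → . / F /]
No further items can be added.

I₀ = { [B → . / F /], [B → . B y /], [B → . y], [S → . ,], [S → . B c], [S → . y y], [S' → . S] }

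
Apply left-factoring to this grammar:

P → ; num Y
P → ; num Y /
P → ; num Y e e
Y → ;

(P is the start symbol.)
Left-factoring transforms A → αβ₁ | αβ₂ into A → αA' and A' → β₁ | β₂
(α is the longest common prefix among the alternatives). Repeat until
no nonterminal has two alternatives with a common prefix.

Round 1: P has alternatives sharing prefix '; num Y'. Introduce P': P → ; num Y P'
  Add: P' → ε
  Add: P' → /
  Add: P' → e e

No remaining common prefixes — done.

Resulting grammar:
P → ; num Y P'
P' → ε
P' → /
P' → e e
Y → ;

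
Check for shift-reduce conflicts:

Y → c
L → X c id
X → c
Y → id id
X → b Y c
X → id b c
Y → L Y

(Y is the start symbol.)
A shift-reduce conflict occurs when an LR(0) state has both:
  - a complete (reduce) item [A → α .] (dot at the end), and
  - a shift item [B → β . c γ] (dot before a terminal).

Augment with Y' → Y and build the canonical LR(0) collection (I0 = CLOSURE({[Y' → . Y]}), then GOTO on every symbol after a dot until no new states appear). It has 15 states:
  I0: { [L → . X c id], [X → . b Y c], [X → . c], [X → . id b c], [Y → . L Y], [Y → . c], [Y → . id id], [Y' → . Y] }  — shift
  I1: { [L → . X c id], [X → . b Y c], [X → . c], [X → . id b c], [Y → . L Y], [Y → . c], [Y → . id id], [Y → L . Y] }  — shift
  I2: { [L → X . c id] }  — shift
  I3: { [Y' → Y .] }  — accept
  I4: { [L → . X c id], [X → . b Y c], [X → . c], [X → . id b c], [X → b . Y c], [Y → . L Y], [Y → . c], [Y → . id id] }  — shift
  I5: { [X → c .], [Y → c .] }  — 2 reduces
  I6: { [X → id . b c], [Y → id . id] }  — shift
  I7: { [X → id b . c] }  — shift
  I8: { [Y → id id .] }  — reduce
  I9: { [X → id b c .] }  — reduce
  I10: { [X → b Y . c] }  — shift
  I11: { [X → b Y c .] }  — reduce
  I12: { [L → X c . id] }  — shift
  I13: { [L → X c id .] }  — reduce
  I14: { [Y → L Y .] }  — reduce

No state contains both a complete item and a shift item.

Answer: No shift-reduce conflicts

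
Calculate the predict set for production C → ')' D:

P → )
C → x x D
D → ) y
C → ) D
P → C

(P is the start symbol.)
{ ')' }

PREDICT(C → ')' D) = (FIRST(RHS) \ {ε}) ∪ (FOLLOW(C) if ε ∈ FIRST(RHS), i.e. RHS ⇒* ε)
FIRST(')' D) = { ')' }
ε ∉ FIRST(')' D), so FOLLOW(C) is not added.
PREDICT(C → ')' D) = { ')' }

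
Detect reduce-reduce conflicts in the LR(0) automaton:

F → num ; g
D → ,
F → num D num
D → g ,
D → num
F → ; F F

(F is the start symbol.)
No reduce-reduce conflicts

A reduce-reduce conflict occurs when an LR(0) state has two complete items [A → α .] and [B → β .] — both call for a reduction, and with no lookahead the parser cannot choose between them.

Augment with F' → F and build the canonical LR(0) collection (I0 = CLOSURE({[F' → . F]}), then GOTO on every symbol after a dot until no new states appear). It has 14 states:
  I0: { [F → . ; F F], [F → . num ; g], [F → . num D num], [F' → . F] }  — shift
  I1: { [F → . ; F F], [F → . num ; g], [F → . num D num], [F → ; . F F] }  — shift
  I2: { [F' → F .] }  — accept
  I3: { [D → . ,], [D → . g ,], [D → . num], [F → num . ; g], [F → num . D num] }  — shift
  I4: { [D → , .] }  — reduce
  I5: { [F → num ; . g] }  — shift
  I6: { [F → num D . num] }  — shift
  I7: { [D → g . ,] }  — shift
  I8: { [D → num .] }  — reduce
  I9: { [D → g , .] }  — reduce
  I10: { [F → num D num .] }  — reduce
  I11: { [F → num ; g .] }  — reduce
  I12: { [F → . ; F F], [F → . num ; g], [F → . num D num], [F → ; F . F] }  — shift
  I13: { [F → ; F F .] }  — reduce

No state contains more than one complete item.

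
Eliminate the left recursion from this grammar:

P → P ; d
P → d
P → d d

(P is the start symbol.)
P is directly left-recursive. The standard transformation for
  A → A α₁ | ... | A α_m | β₁ | ... | β_n
is
  A  → β₁ A' | ... | β_n A'
  A' → α₁ A' | ... | α_m A' | ε

P → d becomes P → d P'
P → d d becomes P → d d P'
P → P ; d becomes P' → ; d P'
Add P' → ε

Resulting grammar:
P → d P'
P → d d P'
P' → ; d P'
P' → ε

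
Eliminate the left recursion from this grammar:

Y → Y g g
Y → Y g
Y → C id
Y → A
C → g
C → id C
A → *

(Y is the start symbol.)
Y → C id Y'
Y → A Y'
Y' → g g Y'
Y' → g Y'
Y' → ε
C → g
C → id C
A → *

Y is directly left-recursive. The standard transformation for
  A → A α₁ | ... | A α_m | β₁ | ... | β_n
is
  A  → β₁ A' | ... | β_n A'
  A' → α₁ A' | ... | α_m A' | ε

Y → C id becomes Y → C id Y'
Y → A becomes Y → A Y'
Y → Y g g becomes Y' → g g Y'
Y → Y g becomes Y' → g Y'
Add Y' → ε

Productions for other non-terminals are unchanged:
  C → g
  C → id C
  A → *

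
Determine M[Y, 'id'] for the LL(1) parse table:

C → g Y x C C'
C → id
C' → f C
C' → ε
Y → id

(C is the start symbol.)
To find M[Y, 'id'], we find productions for Y where 'id' is in the predict set (PREDICT(N → α) = (FIRST(α) \ {ε}) ∪ (FOLLOW(N) if α ⇒* ε)).

Y → id: PREDICT = { 'id' }
  'id' is in predict set, so this production goes in M[Y, 'id']

M[Y, 'id'] = Y → id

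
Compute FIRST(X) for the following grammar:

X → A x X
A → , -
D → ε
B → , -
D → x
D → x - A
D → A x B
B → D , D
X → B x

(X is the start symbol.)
{ ',', 'x' }

To compute FIRST(X), examine every production with X on the left-hand side, reading each right-hand side left to right until a non-nullable symbol is reached.

FIRST sets of the other non-terminals involved (by the same procedure, iterated to a fixed point):
  FIRST(A) = { ',' }
  FIRST(B) = { ',', 'x' }

From X → A x X:
  - A is a non-terminal: add FIRST(A) \ {ε} = { ',' }
    A is not nullable, so stop
From X → B x:
  - B is a non-terminal: add FIRST(B) \ {ε} = { ',', 'x' }
    B is not nullable, so stop

Collecting: FIRST(X) = { ',', 'x' }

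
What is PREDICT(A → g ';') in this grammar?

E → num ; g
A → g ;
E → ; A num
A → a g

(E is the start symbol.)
{ 'g' }

PREDICT(A → g ';') = (FIRST(RHS) \ {ε}) ∪ (FOLLOW(A) if ε ∈ FIRST(RHS), i.e. RHS ⇒* ε)
FIRST(g ';') = { 'g' }
ε ∉ FIRST(g ';'), so FOLLOW(A) is not added.
PREDICT(A → g ';') = { 'g' }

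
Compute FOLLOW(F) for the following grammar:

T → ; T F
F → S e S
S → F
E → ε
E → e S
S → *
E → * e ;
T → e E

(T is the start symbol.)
To compute FOLLOW(F), find every occurrence of F on a right-hand side N → α F β: add FIRST(β) \ {ε}, and if β is empty or nullable also add FOLLOW(N). Iterate to a fixed point.

In T → ; T F: F is at the end, add FOLLOW(T)
In S → F: F is at the end, add FOLLOW(S)

The FOLLOW sets referred to above (computed the same way, to a fixed point):
  FOLLOW(T) = { $, '*' }
  FOLLOW(S) = { $, '*', 'e' }

Taking the union: FOLLOW(F) = { $, '*', 'e' }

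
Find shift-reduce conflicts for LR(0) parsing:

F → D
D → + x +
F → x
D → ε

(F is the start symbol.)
A shift-reduce conflict occurs when an LR(0) state has both:
  - a complete (reduce) item [A → α .] (dot at the end), and
  - a shift item [B → β . c γ] (dot before a terminal).

Augment with F' → F and build the canonical LR(0) collection (I0 = CLOSURE({[F' → . F]}), then GOTO on every symbol after a dot until no new states appear). It has 7 states:
  I0: { [D → . + x +], [D → .], [F → . D], [F → . x], [F' → . F] }  — shift, reduce
  I1: { [D → + . x +] }  — shift
  I2: { [F → D .] }  — reduce
  I3: { [F' → F .] }  — accept
  I4: { [F → x .] }  — reduce
  I5: { [D → + x . +] }  — shift
  I6: { [D → + x + .] }  — reduce

I0 contains reduce item [D → .] and shift items [D → . + x +], [F → . x] — shift-reduce conflict.

Answer: Yes — I0: [D → .] vs [D → . + x +]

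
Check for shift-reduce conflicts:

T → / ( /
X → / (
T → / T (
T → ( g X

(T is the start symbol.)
A shift-reduce conflict occurs when an LR(0) state has both:
  - a complete (reduce) item [A → α .] (dot at the end), and
  - a shift item [B → β . c γ] (dot before a terminal).

Augment with T' → T and build the canonical LR(0) collection (I0 = CLOSURE({[T' → . T]}), then GOTO on every symbol after a dot until no new states appear). It has 12 states:
  I0: { [T → . ( g X], [T → . / ( /], [T → . / T (], [T' → . T] }  — shift
  I1: { [T → ( . g X] }  — shift
  I2: { [T → . ( g X], [T → . / ( /], [T → . / T (], [T → / . ( /], [T → / . T (] }  — shift
  I3: { [T' → T .] }  — accept
  I4: { [T → ( . g X], [T → / ( . /] }  — shift
  I5: { [T → / T . (] }  — shift
  I6: { [T → / T ( .] }  — reduce
  I7: { [T → / ( / .] }  — reduce
  I8: { [T → ( g . X], [X → . / (] }  — shift
  I9: { [X → / . (] }  — shift
  I10: { [T → ( g X .] }  — reduce
  I11: { [X → / ( .] }  — reduce

No state contains both a complete item and a shift item.

Answer: No shift-reduce conflicts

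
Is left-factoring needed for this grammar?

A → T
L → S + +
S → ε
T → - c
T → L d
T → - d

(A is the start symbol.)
Left-factoring is needed when two productions for the same non-terminal
share a common prefix on the right-hand side.

Productions for T:
  T → - c
  T → L d
  T → - d

Found common prefix '-' in productions for T

Answer: Yes, T has productions with common prefix '-'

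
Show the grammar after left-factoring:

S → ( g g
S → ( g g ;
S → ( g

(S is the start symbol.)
Left-factoring transforms A → αβ₁ | αβ₂ into A → αA' and A' → β₁ | β₂
(α is the longest common prefix among the alternatives). Repeat until
no nonterminal has two alternatives with a common prefix.

Round 1: S has alternatives sharing prefix '( g'. Introduce S': S → ( g S'
  Add: S' → g
  Add: S' → g ;
  Add: S' → ε

Round 2: S' has alternatives sharing prefix 'g'. Introduce S'': S' → g S''
  Add: S'' → ε
  Add: S'' → ;

No remaining common prefixes — done.

Resulting grammar:
S → ( g S'
S' → g S''
S'' → ε
S'' → ;
S' → ε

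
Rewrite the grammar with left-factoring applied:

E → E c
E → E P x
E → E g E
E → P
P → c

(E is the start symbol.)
Left-factoring transforms A → αβ₁ | αβ₂ into A → αA' and A' → β₁ | β₂
(α is the longest common prefix among the alternatives). Repeat until
no nonterminal has two alternatives with a common prefix.

Round 1: E has alternatives sharing prefix 'E'. Introduce E': E → E E'
  Add: E' → c
  Add: E' → P x
  Add: E' → g E

No remaining common prefixes — done.

Resulting grammar:
E → E E'
E' → c
E' → P x
E' → g E
E → P
P → c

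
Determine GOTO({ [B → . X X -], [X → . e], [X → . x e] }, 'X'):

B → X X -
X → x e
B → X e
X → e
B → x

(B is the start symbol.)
GOTO(I, 'X') = CLOSURE({ [A → αX.β] : [A → α.Xβ] ∈ I, X = 'X' })

Items with dot before 'X', with the dot advanced:
  [B → . X X -] → [B → X . X -]
Closure of the advanced items:
  [B → X . X -] has the dot before X: add [X → . x e], [X → . e]

GOTO = { [B → X . X -], [X → . e], [X → . x e] }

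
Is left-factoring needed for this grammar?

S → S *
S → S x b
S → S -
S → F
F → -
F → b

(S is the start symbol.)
Yes, S has productions with common prefix 'S'

Left-factoring is needed when two productions for the same non-terminal
share a common prefix on the right-hand side.

Productions for S:
  S → S *
  S → S x b
  S → S -
  S → F
Productions for F:
  F → -
  F → b

Found common prefix 'S' in productions for S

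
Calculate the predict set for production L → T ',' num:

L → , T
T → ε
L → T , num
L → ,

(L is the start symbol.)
PREDICT(L → T ',' num) = (FIRST(RHS) \ {ε}) ∪ (FOLLOW(L) if ε ∈ FIRST(RHS), i.e. RHS ⇒* ε)
FIRST(T) = { ε }
FIRST(T ',' num) = { ',' }
ε ∉ FIRST(T ',' num), so FOLLOW(L) is not added.
PREDICT(L → T ',' num) = { ',' }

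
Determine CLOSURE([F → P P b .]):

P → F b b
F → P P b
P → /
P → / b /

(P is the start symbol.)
{ [F → P P b .] }

Start with: [F → P P b .]
The dot is at the end, so nothing is added.

CLOSURE = { [F → P P b .] }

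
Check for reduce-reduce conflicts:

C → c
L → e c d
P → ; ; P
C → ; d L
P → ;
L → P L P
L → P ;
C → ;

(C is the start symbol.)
A reduce-reduce conflict occurs when an LR(0) state has two complete items [A → α .] and [B → β .] — both call for a reduction, and with no lookahead the parser cannot choose between them.

Augment with C' → C and build the canonical LR(0) collection (I0 = CLOSURE({[C' → . C]}), then GOTO on every symbol after a dot until no new states appear). It has 16 states:
  I0: { [C → . ; d L], [C → . ;], [C → . c], [C' → . C] }  — shift
  I1: { [C → ; . d L], [C → ; .] }  — shift, reduce
  I2: { [C' → C .] }  — accept
  I3: { [C → c .] }  — reduce
  I4: { [C → ; d . L], [L → . P ;], [L → . P L P], [L → . e c d], [P → . ; ; P], [P → . ;] }  — shift
  I5: { [P → ; . ; P], [P → ; .] }  — shift, reduce
  I6: { [C → ; d L .] }  — reduce
  I7: { [L → . P ;], [L → . P L P], [L → . e c d], [L → P . ;], [L → P . L P], [P → . ; ; P], [P → . ;] }  — shift
  I8: { [L → e . c d] }  — shift
  I9: { [L → e c . d] }  — shift
  I10: { [L → e c d .] }  — reduce
  I11: { [L → P ; .], [P → ; . ; P], [P → ; .] }  — shift, 2 reduces
  I12: { [L → P L . P], [P → . ; ; P], [P → . ;] }  — shift
  I13: { [L → P L P .] }  — reduce
  I14: { [P → . ; ; P], [P → . ;], [P → ; ; . P] }  — shift
  I15: { [P → ; ; P .] }  — reduce

I11 contains complete items [L → P ; .], [P → ; .] — reduce-reduce conflict.

Answer: Yes — I11: [L → P ; .] vs [P → ; .]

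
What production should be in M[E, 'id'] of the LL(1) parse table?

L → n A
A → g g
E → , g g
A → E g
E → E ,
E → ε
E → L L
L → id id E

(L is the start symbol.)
E → E ,, E → ε, E → L L

To find M[E, 'id'], we find productions for E where 'id' is in the predict set (PREDICT(N → α) = (FIRST(α) \ {ε}) ∪ (FOLLOW(N) if α ⇒* ε)).

Relevant sets:
  FIRST(E) = { ',', 'id', 'n', ε }
  FIRST(L) = { 'id', 'n' }
  FOLLOW(E) = { $, ',', 'g', 'id', 'n' }

E → , g g: PREDICT = { ',' }
E → E ,: PREDICT = { ',', 'id', 'n' }
  'id' is in predict set, so this production goes in M[E, 'id']
E → ε: PREDICT = { $, ',', 'g', 'id', 'n' }
  'id' is in predict set, so this production goes in M[E, 'id']
E → L L: PREDICT = { 'id', 'n' }
  'id' is in predict set, so this production goes in M[E, 'id']

M[E, 'id'] = E → E ,, E → ε, E → L L  (a multiply-defined cell — the grammar is not LL(1))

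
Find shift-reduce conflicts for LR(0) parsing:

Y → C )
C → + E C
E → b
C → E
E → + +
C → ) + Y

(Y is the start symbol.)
Yes — I8: [E → + + .] vs [E → + . +]

A shift-reduce conflict occurs when an LR(0) state has both:
  - a complete (reduce) item [A → α .] (dot at the end), and
  - a shift item [B → β . c γ] (dot before a terminal).

Augment with Y' → Y and build the canonical LR(0) collection (I0 = CLOSURE({[Y' → . Y]}), then GOTO on every symbol after a dot until no new states appear). It has 14 states:
  I0: { [C → . ) + Y], [C → . + E C], [C → . E], [E → . + +], [E → . b], [Y → . C )], [Y' → . Y] }  — shift
  I1: { [C → ) . + Y] }  — shift
  I2: { [C → + . E C], [E → + . +], [E → . + +], [E → . b] }  — shift
  I3: { [Y → C . )] }  — shift
  I4: { [C → E .] }  — reduce
  I5: { [Y' → Y .] }  — accept
  I6: { [E → b .] }  — reduce
  I7: { [Y → C ) .] }  — reduce
  I8: { [E → + + .], [E → + . +] }  — shift, reduce
  I9: { [C → + E . C], [C → . ) + Y], [C → . + E C], [C → . E], [E → . + +], [E → . b] }  — shift
  I10: { [C → + E C .] }  — reduce
  I11: { [E → + + .] }  — reduce
  I12: { [C → ) + . Y], [C → . ) + Y], [C → . + E C], [C → . E], [E → . + +], [E → . b], [Y → . C )] }  — shift
  I13: { [C → ) + Y .] }  — reduce

I8 contains reduce item [E → + + .] and shift item [E → + . +] — shift-reduce conflict.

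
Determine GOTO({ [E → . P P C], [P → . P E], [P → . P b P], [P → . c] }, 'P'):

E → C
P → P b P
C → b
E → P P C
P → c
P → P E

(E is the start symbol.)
{ [C → . b], [E → . C], [E → . P P C], [E → P . P C], [P → . P E], [P → . P b P], [P → . c], [P → P . E], [P → P . b P] }

GOTO(I, 'P') = CLOSURE({ [A → αX.β] : [A → α.Xβ] ∈ I, X = 'P' })

Items with dot before 'P', with the dot advanced:
  [E → . P P C] → [E → P . P C]
  [P → . P E] → [P → P . E]
  [P → . P b P] → [P → P . b P]
Closure of the advanced items:
  [E → P . P C] has the dot before P: add [P → . P b P], [P → . c], [P → . P E]
  [P → P . E] has the dot before E: add [E → . C], [E → . P P C]
  [E → . C] has the dot before C: add [C → . b]

GOTO = { [C → . b], [E → . C], [E → . P P C], [E → P . P C], [P → . P E], [P → . P b P], [P → . c], [P → P . E], [P → P . b P] }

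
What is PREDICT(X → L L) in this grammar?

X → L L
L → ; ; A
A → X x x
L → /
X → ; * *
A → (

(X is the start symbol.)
{ '/', ';' }

PREDICT(X → L L) = (FIRST(RHS) \ {ε}) ∪ (FOLLOW(X) if ε ∈ FIRST(RHS), i.e. RHS ⇒* ε)
FIRST(L) = { '/', ';' }
FIRST(L L) = { '/', ';' }
ε ∉ FIRST(L L), so FOLLOW(X) is not added.
PREDICT(X → L L) = { '/', ';' }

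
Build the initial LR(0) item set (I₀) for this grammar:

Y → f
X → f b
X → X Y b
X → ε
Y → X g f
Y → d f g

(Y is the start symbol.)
First, augment the grammar with Y' → Y
I₀ = CLOSURE({ [Y' → . Y] }):
  [Y' → . Y] has the dot before Y: add [Y → . f], [Y → . X g f], [Y → . d f g]
  [Y → . X g f] has the dot before X: add [X → . f b], [X → . X Y b], [X → .]
No further items can be added.

I₀ = { [X → . X Y b], [X → . f b], [X → .], [Y → . X g f], [Y → . d f g], [Y → . f], [Y' → . Y] }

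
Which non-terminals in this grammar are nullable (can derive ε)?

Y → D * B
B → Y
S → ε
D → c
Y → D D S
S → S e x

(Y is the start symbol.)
A non-terminal is nullable if it can derive ε (the empty string): either it has an ε-production, or it has a production whose right-hand side consists entirely of nullable non-terminals.

ε-productions: S → ε
So S is immediately nullable.
No further non-terminal can be added: every production for the remaining non-terminals contains a terminal or a non-nullable non-terminal.
Nullable = { 'S' }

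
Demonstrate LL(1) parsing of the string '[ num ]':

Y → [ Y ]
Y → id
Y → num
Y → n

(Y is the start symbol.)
LL(1) parsing maintains a stack (initially the start symbol over $) and the input. At each step: if the stack top is a terminal, match it against the current input token; if it is a non-terminal N, replace it with the RHS of M[N, lookahead] (the unique production whose predict set contains the lookahead).

Stack is shown with the top on the left.

Stack    Input      Action
--------------------------
Y $      [ num ] $  output Y → [ Y ]
[ Y ] $  [ num ] $  match '['
Y ] $    num ] $    output Y → num
num ] $  num ] $    match 'num'
] $      ] $        match ']'
$        $          accept

The string is accepted.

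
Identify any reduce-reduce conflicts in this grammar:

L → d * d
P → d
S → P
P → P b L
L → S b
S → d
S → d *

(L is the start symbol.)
Yes — I4: [P → d .] vs [S → d .]

A reduce-reduce conflict occurs when an LR(0) state has two complete items [A → α .] and [B → β .] — both call for a reduction, and with no lookahead the parser cannot choose between them.

Augment with L' → L and build the canonical LR(0) collection (I0 = CLOSURE({[L' → . L]}), then GOTO on every symbol after a dot until no new states appear). It has 10 states:
  I0: { [L → . S b], [L → . d * d], [L' → . L], [P → . P b L], [P → . d], [S → . P], [S → . d *], [S → . d] }  — shift
  I1: { [L' → L .] }  — accept
  I2: { [P → P . b L], [S → P .] }  — shift, reduce
  I3: { [L → S . b] }  — shift
  I4: { [L → d . * d], [P → d .], [S → d . *], [S → d .] }  — shift, 2 reduces
  I5: { [L → d * . d], [S → d * .] }  — shift, reduce
  I6: { [L → d * d .] }  — reduce
  I7: { [L → S b .] }  — reduce
  I8: { [L → . S b], [L → . d * d], [P → . P b L], [P → . d], [P → P b . L], [S → . P], [S → . d *], [S → . d] }  — shift
  I9: { [P → P b L .] }  — reduce

I4 contains complete items [P → d .], [S → d .] — reduce-reduce conflict.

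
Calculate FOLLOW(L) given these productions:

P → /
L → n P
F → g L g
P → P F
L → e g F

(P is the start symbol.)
To compute FOLLOW(L), find every occurrence of L on a right-hand side N → α L β: add FIRST(β) \ {ε}, and if β is empty or nullable also add FOLLOW(N). Iterate to a fixed point.

In F → g L g: L is followed by g, add FIRST(g) \ {ε} = { 'g' }

Taking the union: FOLLOW(L) = { 'g' }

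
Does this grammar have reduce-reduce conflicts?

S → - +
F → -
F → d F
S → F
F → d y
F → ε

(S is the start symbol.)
No reduce-reduce conflicts

A reduce-reduce conflict occurs when an LR(0) state has two complete items [A → α .] and [B → β .] — both call for a reduction, and with no lookahead the parser cannot choose between them.

Augment with S' → S and build the canonical LR(0) collection (I0 = CLOSURE({[S' → . S]}), then GOTO on every symbol after a dot until no new states appear). It has 9 states:
  I0: { [F → . -], [F → . d F], [F → . d y], [F → .], [S → . - +], [S → . F], [S' → . S] }  — shift, reduce
  I1: { [F → - .], [S → - . +] }  — shift, reduce
  I2: { [S → F .] }  — reduce
  I3: { [S' → S .] }  — accept
  I4: { [F → . -], [F → . d F], [F → . d y], [F → .], [F → d . F], [F → d . y] }  — shift, reduce
  I5: { [F → - .] }  — reduce
  I6: { [F → d F .] }  — reduce
  I7: { [F → d y .] }  — reduce
  I8: { [S → - + .] }  — reduce

No state contains more than one complete item.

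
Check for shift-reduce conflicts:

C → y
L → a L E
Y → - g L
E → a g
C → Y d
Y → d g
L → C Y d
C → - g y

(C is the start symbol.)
A shift-reduce conflict occurs when an LR(0) state has both:
  - a complete (reduce) item [A → α .] (dot at the end), and
  - a shift item [B → β . c γ] (dot before a terminal).

Augment with C' → C and build the canonical LR(0) collection (I0 = CLOSURE({[C' → . C]}), then GOTO on every symbol after a dot until no new states appear). It has 21 states:
  I0: { [C → . - g y], [C → . Y d], [C → . y], [C' → . C], [Y → . - g L], [Y → . d g] }  — shift
  I1: { [C → - . g y], [Y → - . g L] }  — shift
  I2: { [C' → C .] }  — accept
  I3: { [C → Y . d] }  — shift
  I4: { [Y → d . g] }  — shift
  I5: { [C → y .] }  — reduce
  I6: { [Y → d g .] }  — reduce
  I7: { [C → Y d .] }  — reduce
  I8: { [C → - g . y], [C → . - g y], [C → . Y d], [C → . y], [L → . C Y d], [L → . a L E], [Y → - g . L], [Y → . - g L], [Y → . d g] }  — shift
  I9: { [L → C . Y d], [Y → . - g L], [Y → . d g] }  — shift
  I10: { [Y → - g L .] }  — reduce
  I11: { [C → . - g y], [C → . Y d], [C → . y], [L → . C Y d], [L → . a L E], [L → a . L E], [Y → . - g L], [Y → . d g] }  — shift
  I12: { [C → - g y .], [C → y .] }  — 2 reduces
  I13: { [E → . a g], [L → a L . E] }  — shift
  I14: { [L → a L E .] }  — reduce
  I15: { [E → a . g] }  — shift
  I16: { [E → a g .] }  — reduce
  I17: { [Y → - . g L] }  — shift
  I18: { [L → C Y . d] }  — shift
  I19: { [L → C Y d .] }  — reduce
  I20: { [C → . - g y], [C → . Y d], [C → . y], [L → . C Y d], [L → . a L E], [Y → - g . L], [Y → . - g L], [Y → . d g] }  — shift

No state contains both a complete item and a shift item.

Answer: No shift-reduce conflicts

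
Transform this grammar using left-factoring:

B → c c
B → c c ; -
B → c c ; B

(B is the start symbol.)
Left-factoring transforms A → αβ₁ | αβ₂ into A → αA' and A' → β₁ | β₂
(α is the longest common prefix among the alternatives). Repeat until
no nonterminal has two alternatives with a common prefix.

Round 1: B has alternatives sharing prefix 'c c'. Introduce B': B → c c B'
  Add: B' → ε
  Add: B' → ; -
  Add: B' → ; B

Round 2: B' has alternatives sharing prefix ';'. Introduce B'': B' → ; B''
  Add: B'' → -
  Add: B'' → B

No remaining common prefixes — done.

Resulting grammar:
B → c c B'
B' → ε
B' → ; B''
B'' → -
B'' → B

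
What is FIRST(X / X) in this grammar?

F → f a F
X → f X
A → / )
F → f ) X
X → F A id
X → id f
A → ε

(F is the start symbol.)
{ 'f', 'id' }

FIRST sets of the non-terminals involved (from the grammar, by fixed-point iteration):
  FIRST(X) = { 'f', 'id' }

To compute FIRST(X / X), process the symbols left to right:
Symbol X is a non-terminal. Add FIRST(X) \ {ε} = { 'f', 'id' }
X is not nullable (ε ∉ FIRST(X)), so stop here.
FIRST(X / X) = { 'f', 'id' }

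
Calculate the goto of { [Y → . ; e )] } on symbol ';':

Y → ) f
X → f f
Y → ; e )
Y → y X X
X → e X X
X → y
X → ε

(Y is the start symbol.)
GOTO(I, ';') = CLOSURE({ [A → αX.β] : [A → α.Xβ] ∈ I, X = ';' })

Items with dot before ';', with the dot advanced:
  [Y → . ; e )] → [Y → ; . e )]
Closure adds nothing (no advanced item has the dot before a non-terminal).

GOTO = { [Y → ; . e )] }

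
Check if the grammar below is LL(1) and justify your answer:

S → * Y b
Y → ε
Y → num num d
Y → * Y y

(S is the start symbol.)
Yes, the grammar is LL(1).

A grammar is LL(1) if for each non-terminal N with multiple productions, the predict sets of those productions are pairwise disjoint, where PREDICT(N → α) = (FIRST(α) \ {ε}) ∪ (FOLLOW(N) if α ⇒* ε).

Relevant sets:
  FOLLOW(Y) = { 'b', 'y' }

For Y:
  PREDICT(Y → ε) = { 'b', 'y' }
  PREDICT(Y → num num d) = { 'num' }
  PREDICT(Y → '*' Y y) = { '*' }
S has a single production, so nothing to check there.

All predict sets are disjoint. The grammar IS LL(1).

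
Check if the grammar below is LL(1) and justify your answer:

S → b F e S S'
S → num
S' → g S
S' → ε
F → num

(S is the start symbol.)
A grammar is LL(1) if for each non-terminal N with multiple productions, the predict sets of those productions are pairwise disjoint, where PREDICT(N → α) = (FIRST(α) \ {ε}) ∪ (FOLLOW(N) if α ⇒* ε).

Relevant sets:
  FOLLOW(S') = { $, 'g' }

For S:
  PREDICT(S → b F e S S') = { 'b' }
  PREDICT(S → num) = { 'num' }
For S':
  PREDICT(S' → g S) = { 'g' }
  PREDICT(S' → ε) = { $, 'g' }
F has a single production, so nothing to check there.

Conflict found: Predict set conflict for S': { 'g' }
The grammar is NOT LL(1).

Answer: No. Predict set conflict for S': { 'g' }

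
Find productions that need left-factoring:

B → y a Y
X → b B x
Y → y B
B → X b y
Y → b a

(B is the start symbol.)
Left-factoring is needed when two productions for the same non-terminal
share a common prefix on the right-hand side.

Productions for B:
  B → y a Y
  B → X b y
Productions for Y:
  Y → y B
  Y → b a

No common prefixes found.

Answer: No, left-factoring is not needed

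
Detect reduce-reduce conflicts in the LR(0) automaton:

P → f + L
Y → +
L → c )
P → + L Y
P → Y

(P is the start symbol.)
No reduce-reduce conflicts

Augment with P' → P and build the canonical LR(0) collection (I0 = CLOSURE({[P' → . P]}), then GOTO on every symbol after a dot until no new states appear). It has 12 states:
  I0: { [P → . + L Y], [P → . Y], [P → . f + L], [P' → . P], [Y → . +] }  — shift
  I1: { [L → . c )], [P → + . L Y], [Y → + .] }  — shift, reduce
  I2: { [P' → P .] }  — accept
  I3: { [P → Y .] }  — reduce
  I4: { [P → f . + L] }  — shift
  I5: { [L → . c )], [P → f + . L] }  — shift
  I6: { [P → f + L .] }  — reduce
  I7: { [L → c . )] }  — shift
  I8: { [L → c ) .] }  — reduce
  I9: { [P → + L . Y], [Y → . +] }  — shift
  I10: { [Y → + .] }  — reduce
  I11: { [P → + L Y .] }  — reduce

No state contains more than one complete item.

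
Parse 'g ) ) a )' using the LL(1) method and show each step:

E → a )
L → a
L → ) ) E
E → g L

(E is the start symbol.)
Stack is shown with the top on the left.

Stack    Input        Action
----------------------------
E $      g ) ) a ) $  output E → g L
g L $    g ) ) a ) $  match 'g'
L $      ) ) a ) $    output L → ) ) E
) ) E $  ) ) a ) $    match ')'
) E $    ) a ) $      match ')'
E $      a ) $        output E → a )
a ) $    a ) $        match 'a'
) $      ) $          match ')'
$        $            accept

The string is accepted.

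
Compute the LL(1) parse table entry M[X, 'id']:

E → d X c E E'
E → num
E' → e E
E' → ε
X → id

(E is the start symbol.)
To find M[X, 'id'], we find productions for X where 'id' is in the predict set (PREDICT(N → α) = (FIRST(α) \ {ε}) ∪ (FOLLOW(N) if α ⇒* ε)).

X → id: PREDICT = { 'id' }
  'id' is in predict set, so this production goes in M[X, 'id']

M[X, 'id'] = X → id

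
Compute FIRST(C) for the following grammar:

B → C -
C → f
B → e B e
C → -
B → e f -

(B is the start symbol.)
From C → f:
  - f is a terminal: add 'f' and stop
From C → -:
  - '-' is a terminal: add '-' and stop

Collecting: FIRST(C) = { '-', 'f' }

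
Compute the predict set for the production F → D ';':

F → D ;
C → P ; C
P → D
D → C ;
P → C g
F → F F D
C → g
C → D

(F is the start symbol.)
PREDICT(F → D ';') = (FIRST(RHS) \ {ε}) ∪ (FOLLOW(F) if ε ∈ FIRST(RHS), i.e. RHS ⇒* ε)
FIRST(D) = { 'g' }
FIRST(D ';') = { 'g' }
ε ∉ FIRST(D ';'), so FOLLOW(F) is not added.
PREDICT(F → D ';') = { 'g' }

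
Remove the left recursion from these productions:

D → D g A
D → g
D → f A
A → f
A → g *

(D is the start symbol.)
D → g D'
D → f A D'
D' → g A D'
D' → ε
A → f
A → g *

D is directly left-recursive. The standard transformation for
  A → A α₁ | ... | A α_m | β₁ | ... | β_n
is
  A  → β₁ A' | ... | β_n A'
  A' → α₁ A' | ... | α_m A' | ε

D → g becomes D → g D'
D → f A becomes D → f A D'
D → D g A becomes D' → g A D'
Add D' → ε

Productions for other non-terminals are unchanged:
  A → f
  A → g *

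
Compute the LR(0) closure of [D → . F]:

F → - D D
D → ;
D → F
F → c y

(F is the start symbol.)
{ [D → . F], [F → . - D D], [F → . c y] }

To compute CLOSURE, for each item [A → α.Bβ] where B is a non-terminal, add [B → .γ] for all productions B → γ; repeat for the newly added items until nothing changes.

Start with: [D → . F]
  [D → . F] has the dot before F: add [F → . - D D], [F → . c y]
No further items can be added.

CLOSURE = { [D → . F], [F → . - D D], [F → . c y] }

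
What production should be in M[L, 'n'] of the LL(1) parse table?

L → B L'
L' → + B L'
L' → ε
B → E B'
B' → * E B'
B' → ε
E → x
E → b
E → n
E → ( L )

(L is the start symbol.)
To find M[L, 'n'], we find productions for L where 'n' is in the predict set (PREDICT(N → α) = (FIRST(α) \ {ε}) ∪ (FOLLOW(N) if α ⇒* ε)).

Relevant sets:
  FIRST(B) = { '(', 'b', 'n', 'x' }

L → B L': PREDICT = { '(', 'b', 'n', 'x' }
  'n' is in predict set, so this production goes in M[L, 'n']

M[L, 'n'] = L → B L'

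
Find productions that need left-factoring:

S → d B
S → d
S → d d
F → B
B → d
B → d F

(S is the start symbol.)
Left-factoring is needed when two productions for the same non-terminal
share a common prefix on the right-hand side.

Productions for S:
  S → d B
  S → d
  S → d d
Productions for B:
  B → d
  B → d F

Found common prefix 'd' in productions for S
Found common prefix 'd' in productions for B

Answer: Yes, S has productions with common prefix 'd'; B has productions with common prefix 'd'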